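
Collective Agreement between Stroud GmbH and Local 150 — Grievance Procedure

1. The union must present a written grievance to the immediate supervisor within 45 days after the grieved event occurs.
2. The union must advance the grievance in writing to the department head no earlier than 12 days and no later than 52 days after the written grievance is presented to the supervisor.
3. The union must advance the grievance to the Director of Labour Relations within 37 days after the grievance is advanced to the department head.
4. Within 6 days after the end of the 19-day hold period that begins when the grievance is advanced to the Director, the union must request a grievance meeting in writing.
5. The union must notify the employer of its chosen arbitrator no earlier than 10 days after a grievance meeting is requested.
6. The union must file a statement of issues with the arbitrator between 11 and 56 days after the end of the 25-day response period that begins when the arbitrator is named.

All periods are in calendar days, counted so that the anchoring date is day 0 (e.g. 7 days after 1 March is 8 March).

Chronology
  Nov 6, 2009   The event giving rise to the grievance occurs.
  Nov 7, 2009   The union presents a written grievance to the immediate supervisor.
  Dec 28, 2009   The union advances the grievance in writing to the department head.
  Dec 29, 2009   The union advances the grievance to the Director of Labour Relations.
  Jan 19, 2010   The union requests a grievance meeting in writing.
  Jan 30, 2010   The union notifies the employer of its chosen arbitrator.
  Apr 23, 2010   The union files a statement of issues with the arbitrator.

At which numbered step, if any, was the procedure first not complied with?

Step 1: 45 days after Nov 6, 2009 (when the grieved event occurs) is Dec 21, 2009; completed Nov 7, 2009, before the deadline.
Step 2: the window is 12–52 days after Nov 7, 2009 (when the written grievance is presented to the supervisor), so Nov 19, 2009 through Dec 29, 2009; done Dec 28, 2009, which is between those dates.
Step 3: 37 days after Dec 28, 2009 (when the grievance is advanced to the department head) is Feb 3, 2010; Dec 29, 2009 is within that limit.
Step 4: 6 days after Jan 17, 2010 (end of the 19-day hold period, which began when the grievance is advanced to the Director on Dec 29, 2009) is Jan 23, 2010; done Jan 19, 2010 — timely.
Step 5: the earliest permitted date is 10 days after Jan 19, 2010 (when a grievance meeting is requested), i.e. Jan 29, 2010; done Jan 30, 2010, after the minimum wait.
Step 6: the window is 11–56 days after Feb 24, 2010 (end of the 25-day response period, which began when the arbitrator is named on Jan 30, 2010), so Mar 7, 2010 through Apr 21, 2010; Apr 23, 2010 is 2 days past the end of the window.
That is the first point of non-compliance.

Step 6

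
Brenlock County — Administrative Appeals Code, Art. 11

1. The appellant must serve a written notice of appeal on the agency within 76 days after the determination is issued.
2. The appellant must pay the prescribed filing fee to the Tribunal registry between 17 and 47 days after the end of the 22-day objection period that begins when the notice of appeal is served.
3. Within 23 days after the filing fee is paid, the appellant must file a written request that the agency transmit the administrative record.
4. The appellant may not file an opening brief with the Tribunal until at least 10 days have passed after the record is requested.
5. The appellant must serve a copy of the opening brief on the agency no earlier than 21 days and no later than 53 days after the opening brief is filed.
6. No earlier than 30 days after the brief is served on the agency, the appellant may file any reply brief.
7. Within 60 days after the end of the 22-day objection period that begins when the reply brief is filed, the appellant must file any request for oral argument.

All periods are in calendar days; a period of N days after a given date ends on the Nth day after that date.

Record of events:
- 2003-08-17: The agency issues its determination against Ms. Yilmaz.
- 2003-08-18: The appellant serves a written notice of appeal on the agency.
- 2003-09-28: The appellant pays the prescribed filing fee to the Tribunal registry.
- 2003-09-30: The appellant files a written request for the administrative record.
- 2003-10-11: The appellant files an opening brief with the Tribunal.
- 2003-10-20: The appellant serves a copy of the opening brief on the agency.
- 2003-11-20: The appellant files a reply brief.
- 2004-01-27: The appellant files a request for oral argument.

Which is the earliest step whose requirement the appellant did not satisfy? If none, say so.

Step 5

(1) due by 2003-08-17 + 76 days = 2003-11-01; 2003-08-18 is within that limit.
(2) the permitted window runs from 2003-09-09 + 17 = 2003-09-26 to 2003-09-09 + 47 = 2003-10-26; 2003-09-28 falls inside that range.
(3) due by 2003-09-28 + 23 days = 2003-10-21; done 2003-09-30 — timely.
(4) permitted from 2003-09-30 + 10 days = 2003-10-10 onward; 2003-10-11 is on or after that date.
(5) the permitted window runs from 2003-10-11 + 21 = 2003-11-01 to 2003-10-11 + 53 = 2003-12-03; 2003-10-20 is 12 days too early.
The procedure was therefore not followed at step 5.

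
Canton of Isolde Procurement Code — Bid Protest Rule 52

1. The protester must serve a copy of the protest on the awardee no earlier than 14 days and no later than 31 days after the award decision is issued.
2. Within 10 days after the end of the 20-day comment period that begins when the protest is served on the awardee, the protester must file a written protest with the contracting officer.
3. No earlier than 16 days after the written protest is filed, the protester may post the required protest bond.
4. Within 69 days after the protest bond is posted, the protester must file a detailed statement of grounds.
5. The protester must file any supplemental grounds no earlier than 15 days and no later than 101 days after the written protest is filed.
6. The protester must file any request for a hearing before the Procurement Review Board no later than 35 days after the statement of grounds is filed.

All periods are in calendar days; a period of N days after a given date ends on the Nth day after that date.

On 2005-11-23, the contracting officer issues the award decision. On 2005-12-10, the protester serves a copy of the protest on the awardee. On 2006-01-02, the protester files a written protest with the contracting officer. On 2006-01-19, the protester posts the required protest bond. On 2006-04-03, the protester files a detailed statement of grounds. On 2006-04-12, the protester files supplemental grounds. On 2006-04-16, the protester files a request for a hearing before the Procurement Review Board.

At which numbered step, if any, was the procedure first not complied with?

Step 4

Step 1: the window is 14–31 days after 2005-11-23 (when the award decision is issued), so 2005-12-07 through 2005-12-24; done 2005-12-10 — within the window.
Step 2: 10 days after 2005-12-30 (end of the 20-day comment period, which began when the protest is served on the awardee on 2005-12-10) is 2006-01-09; 2006-01-02 is within that limit.
Step 3: the earliest permitted date is 16 days after 2006-01-02 (when the written protest is filed), i.e. 2006-01-18; 2006-01-19 is on or after that date.
Step 4: 69 days after 2006-01-19 (when the protest bond is posted) is 2006-03-29; not done until 2006-04-03, 5 days after the deadline.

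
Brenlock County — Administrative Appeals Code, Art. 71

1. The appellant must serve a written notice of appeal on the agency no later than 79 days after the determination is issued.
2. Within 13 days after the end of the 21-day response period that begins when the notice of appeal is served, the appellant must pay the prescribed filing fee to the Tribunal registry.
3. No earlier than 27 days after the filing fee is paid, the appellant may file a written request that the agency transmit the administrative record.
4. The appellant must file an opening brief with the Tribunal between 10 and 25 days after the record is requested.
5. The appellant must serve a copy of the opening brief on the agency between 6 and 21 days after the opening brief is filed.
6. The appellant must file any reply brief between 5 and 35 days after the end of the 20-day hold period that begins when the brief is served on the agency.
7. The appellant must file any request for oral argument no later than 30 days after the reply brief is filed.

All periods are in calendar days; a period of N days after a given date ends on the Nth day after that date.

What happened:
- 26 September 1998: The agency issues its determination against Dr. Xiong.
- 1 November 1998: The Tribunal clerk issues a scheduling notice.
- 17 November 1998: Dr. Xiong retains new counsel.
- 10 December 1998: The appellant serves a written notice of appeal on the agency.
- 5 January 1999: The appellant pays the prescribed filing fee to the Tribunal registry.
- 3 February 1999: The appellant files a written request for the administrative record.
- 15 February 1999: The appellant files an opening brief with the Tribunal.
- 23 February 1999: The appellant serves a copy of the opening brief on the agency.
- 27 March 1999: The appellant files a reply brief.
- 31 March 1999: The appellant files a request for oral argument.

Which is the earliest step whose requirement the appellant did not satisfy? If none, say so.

None — every step was satisfied

Step 1 — counting 79 days from 26 September 1998 (when the determination is issued) gives a deadline of 14 December 1998; done 10 December 1998 — timely.
Step 2 — counting 13 days from 31 December 1998 (end of the 21-day response period, which began when the notice of appeal is served on 10 December 1998) gives a deadline of 13 January 1999; 5 January 1999 is within that limit.
Step 3 — must wait 27 days from 5 January 1999 (when the filing fee is paid), so not before 1 February 1999; done 3 February 1999 — permitted.
Step 4 — 10 and 25 days from 3 February 1999 (when the record is requested) are 13 February 1999 and 28 February 1999 respectively; done 15 February 1999, which is between those dates.
Step 5 — 6 and 21 days from 15 February 1999 (when the opening brief is filed) are 21 February 1999 and 8 March 1999 respectively; done 23 February 1999, which is between those dates.
Step 6 — 5 and 35 days from 15 March 1999 (end of the 20-day hold period, which began when the brief is served on the agency on 23 February 1999) are 20 March 1999 and 19 April 1999 respectively; done 27 March 1999 — within the window.
Step 7 — counting 30 days from 27 March 1999 (when the reply brief is filed) gives a deadline of 26 April 1999; 31 March 1999 is within that limit.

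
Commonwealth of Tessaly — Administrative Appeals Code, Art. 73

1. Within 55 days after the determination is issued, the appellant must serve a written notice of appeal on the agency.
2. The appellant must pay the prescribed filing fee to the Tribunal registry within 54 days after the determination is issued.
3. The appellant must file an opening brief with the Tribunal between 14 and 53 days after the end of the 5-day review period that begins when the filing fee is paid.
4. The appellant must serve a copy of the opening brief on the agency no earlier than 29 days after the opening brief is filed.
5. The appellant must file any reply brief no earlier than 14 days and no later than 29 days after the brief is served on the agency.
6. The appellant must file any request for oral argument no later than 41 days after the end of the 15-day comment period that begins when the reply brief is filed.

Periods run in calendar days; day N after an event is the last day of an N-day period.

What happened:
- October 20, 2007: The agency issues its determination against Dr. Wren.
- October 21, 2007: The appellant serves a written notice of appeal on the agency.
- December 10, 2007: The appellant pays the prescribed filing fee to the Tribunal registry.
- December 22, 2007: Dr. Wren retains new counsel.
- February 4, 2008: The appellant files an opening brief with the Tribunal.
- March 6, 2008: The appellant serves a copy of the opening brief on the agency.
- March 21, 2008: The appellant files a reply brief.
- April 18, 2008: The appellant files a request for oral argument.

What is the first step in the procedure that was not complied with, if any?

None — every step was satisfied

Step 1 — counting 55 days from October 20, 2007 (when the determination is issued) gives a deadline of December 14, 2007; completed October 21, 2007, before the deadline.
Step 2 — counting 54 days from October 20, 2007 (when the determination is issued) gives a deadline of December 13, 2007; December 10, 2007 is within that limit.
Step 3 — 14 and 53 days from December 15, 2007 (end of the 5-day review period, which began when the filing fee is paid on December 10, 2007) are December 29, 2007 and February 6, 2008 respectively; February 4, 2008 falls inside that range.
Step 4 — must wait 29 days from February 4, 2008 (when the opening brief is filed), so not before March 4, 2008; done March 6, 2008 — permitted.
Step 5 — 14 and 29 days from March 6, 2008 (when the brief is served on the agency) are March 20, 2008 and April 4, 2008 respectively; done March 21, 2008 — within the window.
Step 6 — counting 41 days from April 5, 2008 (end of the 15-day comment period, which began when the reply brief is filed on March 21, 2008) gives a deadline of May 16, 2008; April 18, 2008 is within that limit.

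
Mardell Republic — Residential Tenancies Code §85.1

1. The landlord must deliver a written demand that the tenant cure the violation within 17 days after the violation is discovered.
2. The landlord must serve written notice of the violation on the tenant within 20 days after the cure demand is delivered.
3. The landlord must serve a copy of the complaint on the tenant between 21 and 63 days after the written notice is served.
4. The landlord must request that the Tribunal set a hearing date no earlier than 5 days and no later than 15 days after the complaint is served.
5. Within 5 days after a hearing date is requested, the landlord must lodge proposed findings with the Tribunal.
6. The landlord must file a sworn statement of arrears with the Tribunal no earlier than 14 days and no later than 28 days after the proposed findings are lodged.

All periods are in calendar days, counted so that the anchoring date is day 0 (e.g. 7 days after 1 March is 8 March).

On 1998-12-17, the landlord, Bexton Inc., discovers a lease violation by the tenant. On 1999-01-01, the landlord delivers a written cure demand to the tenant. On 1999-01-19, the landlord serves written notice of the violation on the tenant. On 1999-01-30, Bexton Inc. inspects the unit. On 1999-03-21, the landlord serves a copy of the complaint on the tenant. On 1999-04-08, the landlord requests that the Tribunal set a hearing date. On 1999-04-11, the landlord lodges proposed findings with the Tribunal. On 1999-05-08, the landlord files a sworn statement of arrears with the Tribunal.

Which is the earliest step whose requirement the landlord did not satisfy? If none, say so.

Step 4

(1) due by 1998-12-17 + 17 days = 1999-01-03; 1999-01-01 is within that limit.
(2) due by 1999-01-01 + 20 days = 1999-01-21; completed 1999-01-19, before the deadline.
(3) the permitted window runs from 1999-01-19 + 21 = 1999-02-09 to 1999-01-19 + 63 = 1999-03-23; done 1999-03-21 — within the window.
(4) the permitted window runs from 1999-03-21 + 5 = 1999-03-26 to 1999-03-21 + 15 = 1999-04-05; done 1999-04-08 — 3 days after the window closed.
Later steps need not be reached.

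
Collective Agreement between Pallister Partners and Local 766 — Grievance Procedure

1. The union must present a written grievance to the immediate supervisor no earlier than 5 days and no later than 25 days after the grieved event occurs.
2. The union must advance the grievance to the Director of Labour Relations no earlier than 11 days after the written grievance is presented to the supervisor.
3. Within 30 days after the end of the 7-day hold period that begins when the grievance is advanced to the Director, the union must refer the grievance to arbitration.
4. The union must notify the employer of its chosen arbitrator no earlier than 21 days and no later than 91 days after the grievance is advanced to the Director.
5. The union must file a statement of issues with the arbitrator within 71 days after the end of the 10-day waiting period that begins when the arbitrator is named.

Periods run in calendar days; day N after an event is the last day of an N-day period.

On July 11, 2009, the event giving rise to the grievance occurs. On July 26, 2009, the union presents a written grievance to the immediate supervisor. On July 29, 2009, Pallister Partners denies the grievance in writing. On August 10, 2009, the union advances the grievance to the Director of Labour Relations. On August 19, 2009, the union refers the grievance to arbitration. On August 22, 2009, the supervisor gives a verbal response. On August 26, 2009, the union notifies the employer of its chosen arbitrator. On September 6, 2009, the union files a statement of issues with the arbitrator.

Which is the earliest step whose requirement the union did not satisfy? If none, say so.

Step 4

Step 1 — 5 and 25 days from July 11, 2009 (when the grieved event occurs) are July 16, 2009 and August 5, 2009 respectively; done July 26, 2009 — within the window.
Step 2 — must wait 11 days from July 26, 2009 (when the written grievance is presented to the supervisor), so not before August 6, 2009; done August 10, 2009 — permitted.
Step 3 — counting 30 days from August 17, 2009 (end of the 7-day hold period, which began when the grievance is advanced to the Director on August 10, 2009) gives a deadline of September 16, 2009; August 19, 2009 is within that limit.
Step 4 — 21 and 91 days from August 10, 2009 (when the grievance is advanced to the Director) are August 31, 2009 and November 9, 2009 respectively; August 26, 2009 is 5 days too early.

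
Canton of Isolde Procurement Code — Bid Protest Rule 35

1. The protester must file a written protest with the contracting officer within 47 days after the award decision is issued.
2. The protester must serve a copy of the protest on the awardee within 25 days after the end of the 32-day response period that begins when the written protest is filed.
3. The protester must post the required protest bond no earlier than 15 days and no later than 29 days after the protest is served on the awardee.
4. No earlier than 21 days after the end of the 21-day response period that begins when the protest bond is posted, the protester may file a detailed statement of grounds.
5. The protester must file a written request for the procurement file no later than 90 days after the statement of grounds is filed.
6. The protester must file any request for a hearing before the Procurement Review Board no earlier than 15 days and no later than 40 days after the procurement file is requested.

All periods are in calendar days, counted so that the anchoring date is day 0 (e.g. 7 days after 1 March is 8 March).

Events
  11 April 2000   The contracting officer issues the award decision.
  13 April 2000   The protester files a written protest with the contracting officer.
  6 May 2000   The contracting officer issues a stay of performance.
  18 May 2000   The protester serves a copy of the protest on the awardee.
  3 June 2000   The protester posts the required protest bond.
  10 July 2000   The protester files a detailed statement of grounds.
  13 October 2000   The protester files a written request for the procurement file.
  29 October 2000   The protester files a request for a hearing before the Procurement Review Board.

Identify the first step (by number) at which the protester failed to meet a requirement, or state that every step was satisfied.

Step 4

Step 1 — counting 47 days from 11 April 2000 (when the award decision is issued) gives a deadline of 28 May 2000; done 13 April 2000 — timely.
Step 2 — counting 25 days from 15 May 2000 (end of the 32-day response period, which began when the written protest is filed on 13 April 2000) gives a deadline of 9 June 2000; completed 18 May 2000, before the deadline.
Step 3 — 15 and 29 days from 18 May 2000 (when the protest is served on the awardee) are 2 June 2000 and 16 June 2000 respectively; done 3 June 2000 — within the window.
Step 4 — must wait 21 days from 24 June 2000 (end of the 21-day response period, which began when the protest bond is posted on 3 June 2000), so not before 15 July 2000; 10 July 2000 is 5 days before the earliest permitted date.
Later steps need not be reached.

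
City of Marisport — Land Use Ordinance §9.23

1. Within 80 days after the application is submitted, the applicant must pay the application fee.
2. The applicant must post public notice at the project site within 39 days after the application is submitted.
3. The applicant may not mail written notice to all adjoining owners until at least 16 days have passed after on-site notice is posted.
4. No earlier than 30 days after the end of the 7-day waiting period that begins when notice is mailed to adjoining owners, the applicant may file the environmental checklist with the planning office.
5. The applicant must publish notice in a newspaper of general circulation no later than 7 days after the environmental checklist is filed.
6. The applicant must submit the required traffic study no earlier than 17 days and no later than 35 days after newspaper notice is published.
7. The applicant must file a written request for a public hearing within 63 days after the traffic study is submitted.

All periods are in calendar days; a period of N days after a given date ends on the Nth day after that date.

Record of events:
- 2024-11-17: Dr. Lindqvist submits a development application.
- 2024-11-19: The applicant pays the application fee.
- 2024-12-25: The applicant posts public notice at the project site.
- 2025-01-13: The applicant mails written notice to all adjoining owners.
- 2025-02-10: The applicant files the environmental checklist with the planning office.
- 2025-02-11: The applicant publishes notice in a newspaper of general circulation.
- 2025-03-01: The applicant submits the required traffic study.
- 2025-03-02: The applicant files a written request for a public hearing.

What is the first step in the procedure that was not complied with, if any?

Step 4

(1) due by 2024-11-17 + 80 days = 2025-02-05; 2024-11-19 is within that limit.
(2) due by 2024-11-17 + 39 days = 2024-12-26; done 2024-12-25 — timely.
(3) permitted from 2024-12-25 + 16 days = 2025-01-10 onward; done 2025-01-13 — permitted.
(4) permitted from 2025-01-20 + 30 days = 2025-02-19 onward; acted on 2025-02-10, 9 days prematurely.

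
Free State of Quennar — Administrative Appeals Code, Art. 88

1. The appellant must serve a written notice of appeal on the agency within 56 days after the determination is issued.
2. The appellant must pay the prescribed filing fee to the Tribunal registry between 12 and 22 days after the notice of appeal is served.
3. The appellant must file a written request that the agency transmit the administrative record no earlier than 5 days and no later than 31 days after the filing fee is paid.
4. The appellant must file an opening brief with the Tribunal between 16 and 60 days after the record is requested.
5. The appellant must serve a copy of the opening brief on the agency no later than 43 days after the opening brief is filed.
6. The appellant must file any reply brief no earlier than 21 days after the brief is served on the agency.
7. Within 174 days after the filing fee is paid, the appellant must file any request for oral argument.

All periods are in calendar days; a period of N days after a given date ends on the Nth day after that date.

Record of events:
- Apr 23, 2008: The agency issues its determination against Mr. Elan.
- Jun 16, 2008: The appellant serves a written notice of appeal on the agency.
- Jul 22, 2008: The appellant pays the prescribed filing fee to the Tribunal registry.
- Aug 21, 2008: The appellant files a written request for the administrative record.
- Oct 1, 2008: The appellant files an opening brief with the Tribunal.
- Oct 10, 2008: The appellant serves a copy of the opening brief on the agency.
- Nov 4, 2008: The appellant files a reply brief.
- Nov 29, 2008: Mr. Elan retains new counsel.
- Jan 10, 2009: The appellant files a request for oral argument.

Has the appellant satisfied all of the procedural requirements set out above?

No

Step 1: 56 days after Apr 23, 2008 (when the determination is issued) is Jun 18, 2008; done Jun 16, 2008 — timely.
Step 2: the window is 12–22 days after Jun 16, 2008 (when the notice of appeal is served), so Jun 28, 2008 through Jul 8, 2008; done Jul 22, 2008 — 14 days after the window closed.
Later steps need not be reached.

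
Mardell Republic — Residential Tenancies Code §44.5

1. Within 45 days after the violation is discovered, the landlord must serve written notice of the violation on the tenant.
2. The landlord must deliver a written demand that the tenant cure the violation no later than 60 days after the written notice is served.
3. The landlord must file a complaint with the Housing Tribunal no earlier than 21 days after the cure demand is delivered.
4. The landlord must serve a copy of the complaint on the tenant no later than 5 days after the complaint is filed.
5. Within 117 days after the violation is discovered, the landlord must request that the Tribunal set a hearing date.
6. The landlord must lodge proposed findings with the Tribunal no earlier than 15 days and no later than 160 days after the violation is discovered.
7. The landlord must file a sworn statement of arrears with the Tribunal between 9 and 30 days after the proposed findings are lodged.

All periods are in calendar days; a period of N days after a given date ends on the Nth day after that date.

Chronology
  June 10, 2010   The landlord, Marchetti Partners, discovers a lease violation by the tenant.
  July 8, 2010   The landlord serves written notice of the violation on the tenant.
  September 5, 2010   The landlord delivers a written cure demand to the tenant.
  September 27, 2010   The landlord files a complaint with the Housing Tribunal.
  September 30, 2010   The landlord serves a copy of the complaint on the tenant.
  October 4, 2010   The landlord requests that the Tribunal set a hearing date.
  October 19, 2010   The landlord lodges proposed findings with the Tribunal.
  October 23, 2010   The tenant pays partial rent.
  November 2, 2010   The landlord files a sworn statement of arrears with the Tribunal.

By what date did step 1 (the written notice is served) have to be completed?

July 25, 2010

Step 1 runs from June 10, 2010, when the violation is discovered. 45 days after June 10, 2010 is July 25, 2010.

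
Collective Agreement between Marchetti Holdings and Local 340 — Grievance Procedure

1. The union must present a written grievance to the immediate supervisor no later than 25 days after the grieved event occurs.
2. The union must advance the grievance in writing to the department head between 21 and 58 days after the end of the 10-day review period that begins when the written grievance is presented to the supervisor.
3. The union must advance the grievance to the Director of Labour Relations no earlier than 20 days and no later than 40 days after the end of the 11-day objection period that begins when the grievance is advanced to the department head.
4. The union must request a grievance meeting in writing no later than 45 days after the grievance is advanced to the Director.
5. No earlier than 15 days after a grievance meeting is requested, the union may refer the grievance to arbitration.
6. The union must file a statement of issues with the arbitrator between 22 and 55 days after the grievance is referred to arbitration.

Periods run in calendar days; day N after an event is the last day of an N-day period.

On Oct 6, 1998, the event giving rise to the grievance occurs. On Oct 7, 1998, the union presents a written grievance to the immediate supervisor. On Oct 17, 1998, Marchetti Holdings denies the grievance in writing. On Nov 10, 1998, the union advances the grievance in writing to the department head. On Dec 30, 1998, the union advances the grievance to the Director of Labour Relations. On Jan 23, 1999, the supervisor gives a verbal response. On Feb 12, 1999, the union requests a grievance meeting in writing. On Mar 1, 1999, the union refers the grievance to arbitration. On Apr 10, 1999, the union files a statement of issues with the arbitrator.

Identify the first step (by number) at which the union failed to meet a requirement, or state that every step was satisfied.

Step 1: 25 days after Oct 6, 1998 (when the grieved event occurs) is Oct 31, 1998; done Oct 7, 1998 — timely.
Step 2: the window is 21–58 days after Oct 17, 1998 (end of the 10-day review period, which began when the written grievance is presented to the supervisor on Oct 7, 1998), so Nov 7, 1998 through Dec 14, 1998; done Nov 10, 1998, which is between those dates.
Step 3: the window is 20–40 days after Nov 21, 1998 (end of the 11-day objection period, which began when the grievance is advanced to the department head on Nov 10, 1998), so Dec 11, 1998 through Dec 31, 1998; done Dec 30, 1998, which is between those dates.
Step 4: 45 days after Dec 30, 1998 (when the grievance is advanced to the Director) is Feb 13, 1999; Feb 12, 1999 is within that limit.
Step 5: the earliest permitted date is 15 days after Feb 12, 1999 (when a grievance meeting is requested), i.e. Feb 27, 1999; done Mar 1, 1999 — permitted.
Step 6: the window is 22–55 days after Mar 1, 1999 (when the grievance is referred to arbitration), so Mar 23, 1999 through Apr 25, 1999; done Apr 10, 1999, which is between those dates.

None — every step was satisfied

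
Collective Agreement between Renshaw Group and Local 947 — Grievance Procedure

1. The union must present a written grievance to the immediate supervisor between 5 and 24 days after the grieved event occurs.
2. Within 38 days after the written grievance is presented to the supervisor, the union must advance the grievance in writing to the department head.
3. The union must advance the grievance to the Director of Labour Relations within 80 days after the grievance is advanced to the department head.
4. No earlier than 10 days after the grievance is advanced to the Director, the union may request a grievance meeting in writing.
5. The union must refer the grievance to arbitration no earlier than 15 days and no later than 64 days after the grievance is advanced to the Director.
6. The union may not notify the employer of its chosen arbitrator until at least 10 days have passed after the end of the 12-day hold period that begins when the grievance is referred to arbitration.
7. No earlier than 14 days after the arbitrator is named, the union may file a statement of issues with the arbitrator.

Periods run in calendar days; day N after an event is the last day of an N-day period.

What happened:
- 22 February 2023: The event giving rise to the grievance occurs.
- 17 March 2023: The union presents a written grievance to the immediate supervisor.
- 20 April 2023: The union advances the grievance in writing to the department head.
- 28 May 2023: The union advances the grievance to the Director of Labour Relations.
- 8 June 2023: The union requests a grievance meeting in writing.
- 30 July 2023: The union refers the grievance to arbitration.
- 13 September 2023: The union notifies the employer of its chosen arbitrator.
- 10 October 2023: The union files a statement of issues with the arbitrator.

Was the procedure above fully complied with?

Step 1 — 5 and 24 days from 22 February 2023 (when the grieved event occurs) are 27 February 2023 and 18 March 2023 respectively; done 17 March 2023, which is between those dates.
Step 2 — counting 38 days from 17 March 2023 (when the written grievance is presented to the supervisor) gives a deadline of 24 April 2023; done 20 April 2023 — timely.
Step 3 — counting 80 days from 20 April 2023 (when the grievance is advanced to the department head) gives a deadline of 9 July 2023; completed 28 May 2023, before the deadline.
Step 4 — must wait 10 days from 28 May 2023 (when the grievance is advanced to the Director), so not before 7 June 2023; 8 June 2023 is on or after that date.
Step 5 — 15 and 64 days from 28 May 2023 (when the grievance is advanced to the Director) are 12 June 2023 and 31 July 2023 respectively; done 30 July 2023 — within the window.
Step 6 — must wait 10 days from 11 August 2023 (end of the 12-day hold period, which began when the grievance is referred to arbitration on 30 July 2023), so not before 21 August 2023; 13 September 2023 is on or after that date.
Step 7 — must wait 14 days from 13 September 2023 (when the arbitrator is named), so not before 27 September 2023; done 10 October 2023, after the minimum wait.

Yes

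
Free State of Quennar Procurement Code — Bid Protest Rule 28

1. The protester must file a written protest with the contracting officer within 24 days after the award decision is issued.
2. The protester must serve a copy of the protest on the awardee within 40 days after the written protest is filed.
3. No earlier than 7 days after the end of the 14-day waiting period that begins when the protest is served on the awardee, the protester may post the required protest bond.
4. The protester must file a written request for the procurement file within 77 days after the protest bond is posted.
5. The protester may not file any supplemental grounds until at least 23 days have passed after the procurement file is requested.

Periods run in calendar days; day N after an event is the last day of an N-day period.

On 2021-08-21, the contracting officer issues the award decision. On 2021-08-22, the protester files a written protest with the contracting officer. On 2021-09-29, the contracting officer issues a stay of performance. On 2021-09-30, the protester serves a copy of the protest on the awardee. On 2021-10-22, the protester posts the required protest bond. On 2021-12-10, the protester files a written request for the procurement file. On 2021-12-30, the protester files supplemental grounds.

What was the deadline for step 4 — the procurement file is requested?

2022-01-07

Step 4 runs from 2021-10-22, when the protest bond is posted. 77 days after 2021-10-22 is 2022-01-07.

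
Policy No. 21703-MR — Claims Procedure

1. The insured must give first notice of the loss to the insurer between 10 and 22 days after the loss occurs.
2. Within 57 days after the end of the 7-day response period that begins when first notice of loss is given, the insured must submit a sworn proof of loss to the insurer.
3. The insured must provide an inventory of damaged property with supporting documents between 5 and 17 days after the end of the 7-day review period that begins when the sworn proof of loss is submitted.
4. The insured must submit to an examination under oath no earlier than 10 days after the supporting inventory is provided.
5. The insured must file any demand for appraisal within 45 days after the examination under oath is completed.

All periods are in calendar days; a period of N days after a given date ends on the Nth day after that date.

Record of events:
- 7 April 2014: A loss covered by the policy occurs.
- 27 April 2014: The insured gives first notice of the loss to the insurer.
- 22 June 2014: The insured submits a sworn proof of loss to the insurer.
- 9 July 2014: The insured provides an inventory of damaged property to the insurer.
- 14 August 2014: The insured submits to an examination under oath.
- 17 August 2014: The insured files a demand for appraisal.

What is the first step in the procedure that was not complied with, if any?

None — every step was satisfied

(1) the permitted window runs from 7 April 2014 + 10 = 17 April 2014 to 7 April 2014 + 22 = 29 April 2014; done 27 April 2014, which is between those dates.
(2) due by 4 May 2014 + 57 days = 30 June 2014; completed 22 June 2014, before the deadline.
(3) the permitted window runs from 29 June 2014 + 5 = 4 July 2014 to 29 June 2014 + 17 = 16 July 2014; done 9 July 2014, which is between those dates.
(4) permitted from 9 July 2014 + 10 days = 19 July 2014 onward; done 14 August 2014 — permitted.
(5) due by 14 August 2014 + 45 days = 28 September 2014; 17 August 2014 is within that limit.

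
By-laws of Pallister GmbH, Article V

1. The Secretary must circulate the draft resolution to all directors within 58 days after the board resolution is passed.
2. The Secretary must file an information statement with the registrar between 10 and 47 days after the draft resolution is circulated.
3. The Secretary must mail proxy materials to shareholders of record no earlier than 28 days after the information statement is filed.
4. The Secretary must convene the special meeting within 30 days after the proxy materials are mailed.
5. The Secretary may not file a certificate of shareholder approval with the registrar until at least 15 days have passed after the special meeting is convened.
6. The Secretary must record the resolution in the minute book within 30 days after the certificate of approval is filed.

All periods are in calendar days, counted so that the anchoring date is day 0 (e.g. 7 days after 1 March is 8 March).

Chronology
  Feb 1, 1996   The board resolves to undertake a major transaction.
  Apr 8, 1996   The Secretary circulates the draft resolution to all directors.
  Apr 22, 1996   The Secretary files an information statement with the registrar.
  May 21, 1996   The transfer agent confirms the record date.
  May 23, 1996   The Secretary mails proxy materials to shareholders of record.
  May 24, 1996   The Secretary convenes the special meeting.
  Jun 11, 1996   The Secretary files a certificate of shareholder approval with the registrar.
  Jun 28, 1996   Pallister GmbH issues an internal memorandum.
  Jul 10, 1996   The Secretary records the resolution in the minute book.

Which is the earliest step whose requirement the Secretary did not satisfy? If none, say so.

Step 1

Step 1 — counting 58 days from Feb 1, 1996 (when the board resolution is passed) gives a deadline of Mar 30, 1996; done Apr 8, 1996 — 9 days late.
Later steps need not be reached.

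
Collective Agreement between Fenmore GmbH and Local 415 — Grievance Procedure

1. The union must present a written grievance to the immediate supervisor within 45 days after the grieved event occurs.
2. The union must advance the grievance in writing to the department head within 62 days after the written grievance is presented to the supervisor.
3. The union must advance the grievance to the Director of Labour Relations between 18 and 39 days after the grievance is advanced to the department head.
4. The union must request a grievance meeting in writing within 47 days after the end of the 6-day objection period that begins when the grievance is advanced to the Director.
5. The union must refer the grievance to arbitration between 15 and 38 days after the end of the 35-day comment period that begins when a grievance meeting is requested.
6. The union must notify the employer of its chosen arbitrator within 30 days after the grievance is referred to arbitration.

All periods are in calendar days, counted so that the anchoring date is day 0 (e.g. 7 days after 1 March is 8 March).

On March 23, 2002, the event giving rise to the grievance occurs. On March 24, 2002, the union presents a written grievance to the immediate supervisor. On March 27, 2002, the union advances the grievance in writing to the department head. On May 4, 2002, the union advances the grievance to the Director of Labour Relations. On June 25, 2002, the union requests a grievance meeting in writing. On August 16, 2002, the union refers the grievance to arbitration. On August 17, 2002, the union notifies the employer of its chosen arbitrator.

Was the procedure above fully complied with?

Yes

Step 1: 45 days after March 23, 2002 (when the grieved event occurs) is May 7, 2002; March 24, 2002 is within that limit.
Step 2: 62 days after March 24, 2002 (when the written grievance is presented to the supervisor) is May 25, 2002; completed March 27, 2002, before the deadline.
Step 3: the window is 18–39 days after March 27, 2002 (when the grievance is advanced to the department head), so April 14, 2002 through May 5, 2002; done May 4, 2002, which is between those dates.
Step 4: 47 days after May 10, 2002 (end of the 6-day objection period, which began when the grievance is advanced to the Director on May 4, 2002) is June 26, 2002; completed June 25, 2002, before the deadline.
Step 5: the window is 15–38 days after July 30, 2002 (end of the 35-day comment period, which began when a grievance meeting is requested on June 25, 2002), so August 14, 2002 through September 6, 2002; done August 16, 2002, which is between those dates.
Step 6: 30 days after August 16, 2002 (when the grievance is referred to arbitration) is September 15, 2002; August 17, 2002 is within that limit.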